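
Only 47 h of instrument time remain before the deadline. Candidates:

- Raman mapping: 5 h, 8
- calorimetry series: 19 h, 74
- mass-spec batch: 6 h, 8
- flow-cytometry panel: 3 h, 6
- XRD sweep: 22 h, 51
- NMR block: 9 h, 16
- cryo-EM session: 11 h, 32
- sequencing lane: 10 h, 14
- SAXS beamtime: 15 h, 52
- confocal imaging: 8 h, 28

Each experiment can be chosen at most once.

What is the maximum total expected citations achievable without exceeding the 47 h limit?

162

By expected citations per h: calorimetry series 3.89, confocal imaging 3.50, SAXS beamtime 3.47 lead.
Filling by ratio: calorimetry series + flow-cytometry panel + SAXS beamtime + confocal imaging for 160, with 2 h left unused.
The 3 h tied up in flow-cytometry panel is better spent on Raman mapping — total rises to 162 (47 h).
Next best is calorimetry series + flow-cytometry panel + SAXS beamtime + confocal imaging at 160 (45 h) — short by 2.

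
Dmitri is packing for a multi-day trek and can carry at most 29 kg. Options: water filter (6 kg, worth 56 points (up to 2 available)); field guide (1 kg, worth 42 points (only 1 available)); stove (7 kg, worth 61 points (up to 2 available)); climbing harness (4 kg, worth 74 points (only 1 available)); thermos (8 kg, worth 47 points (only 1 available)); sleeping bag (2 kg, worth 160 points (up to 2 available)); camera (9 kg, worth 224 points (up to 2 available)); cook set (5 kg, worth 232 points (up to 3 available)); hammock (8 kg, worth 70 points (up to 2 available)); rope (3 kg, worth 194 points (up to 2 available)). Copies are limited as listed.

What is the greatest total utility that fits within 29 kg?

1478

Ranking by ratio (utility/kg): sleeping bag 80.00, rope 64.67, cook set 46.40, field guide 42.00.
The ratio heuristic lands on field guide + 2×sleeping bag + 3×cook set + 2×rope (1446) but leaves 3 kg idle.
Replace field guide with climbing harness: the trade gains 32 net, giving 1478 at 29 kg.
Nothing else within 29 kg beats 1478.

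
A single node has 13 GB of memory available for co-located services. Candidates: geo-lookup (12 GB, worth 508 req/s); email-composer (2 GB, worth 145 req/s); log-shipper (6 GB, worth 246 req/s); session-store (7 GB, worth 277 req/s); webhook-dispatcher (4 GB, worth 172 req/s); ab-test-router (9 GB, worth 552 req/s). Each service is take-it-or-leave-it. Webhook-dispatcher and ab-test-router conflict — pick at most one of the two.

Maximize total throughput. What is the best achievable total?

697

The ratio ordering already packs tightly: email-composer + ab-test-router, 11 GB, 697.
Runner-up email-composer + session-store + webhook-dispatcher tops out at 594.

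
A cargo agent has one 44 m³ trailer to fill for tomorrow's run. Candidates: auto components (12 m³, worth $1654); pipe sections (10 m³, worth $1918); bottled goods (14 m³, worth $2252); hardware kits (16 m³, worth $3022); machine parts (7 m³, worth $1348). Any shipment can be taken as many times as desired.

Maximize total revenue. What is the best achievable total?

A density-first pass picks 6×machine parts — 8088 at 42 m³.
The 28 m³ tied up in 4×machine parts is better spent on 3×pipe sections — total rises to 8450 (44 m³).
Nothing else within 44 m³ beats 8450.

8450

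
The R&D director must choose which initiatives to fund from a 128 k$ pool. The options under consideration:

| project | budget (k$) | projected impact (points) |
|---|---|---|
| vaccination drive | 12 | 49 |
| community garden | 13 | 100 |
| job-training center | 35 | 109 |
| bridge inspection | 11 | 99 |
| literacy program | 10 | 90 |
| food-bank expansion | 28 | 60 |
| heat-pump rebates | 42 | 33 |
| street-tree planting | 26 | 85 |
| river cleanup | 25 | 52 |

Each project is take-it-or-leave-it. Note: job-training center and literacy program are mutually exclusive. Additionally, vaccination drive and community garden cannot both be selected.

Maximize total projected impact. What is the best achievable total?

486

Best packing: community garden + bridge inspection + literacy program + food-bank expansion + street-tree planting + river cleanup — 113 k$, 486 total.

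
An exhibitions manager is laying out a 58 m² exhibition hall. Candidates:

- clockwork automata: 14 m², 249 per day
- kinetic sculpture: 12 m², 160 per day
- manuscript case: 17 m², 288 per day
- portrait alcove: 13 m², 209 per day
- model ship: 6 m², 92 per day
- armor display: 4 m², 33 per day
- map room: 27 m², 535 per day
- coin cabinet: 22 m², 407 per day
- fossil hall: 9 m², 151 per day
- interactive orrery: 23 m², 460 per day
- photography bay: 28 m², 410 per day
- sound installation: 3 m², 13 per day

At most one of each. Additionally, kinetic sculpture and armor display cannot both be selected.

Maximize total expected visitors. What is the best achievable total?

1093

Density check — interactive orrery 20.00, map room 19.81, coin cabinet 18.50 are the best per m².
Taking the top-ratio exhibits first gives model ship + map room + interactive orrery for 1087 (56 m²).
The 29 m² tied up in model ship and interactive orrery is better spent on coin cabinet + fossil hall — total rises to 1093 (58 m²).
No other feasible combination exceeds 1093.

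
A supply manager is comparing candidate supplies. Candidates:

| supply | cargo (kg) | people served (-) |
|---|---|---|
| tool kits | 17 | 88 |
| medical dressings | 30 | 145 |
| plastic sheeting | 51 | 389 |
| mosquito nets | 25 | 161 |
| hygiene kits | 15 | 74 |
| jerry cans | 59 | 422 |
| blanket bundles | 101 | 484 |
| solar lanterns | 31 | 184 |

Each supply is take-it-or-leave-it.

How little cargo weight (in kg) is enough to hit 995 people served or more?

141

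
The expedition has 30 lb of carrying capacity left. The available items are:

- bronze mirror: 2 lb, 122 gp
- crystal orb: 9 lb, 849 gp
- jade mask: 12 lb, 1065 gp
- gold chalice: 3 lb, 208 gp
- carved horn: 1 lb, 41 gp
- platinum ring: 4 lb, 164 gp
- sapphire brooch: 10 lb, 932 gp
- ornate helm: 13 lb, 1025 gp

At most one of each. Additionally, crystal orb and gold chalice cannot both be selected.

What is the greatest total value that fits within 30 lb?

2420

Density check — crystal orb 94.33, sapphire brooch 93.20, jade mask 88.75 are the best per lb.
Bronze mirror + jade mask + gold chalice + ornate helm uses 30 of the 30 lb and totals 2420.
No other feasible combination exceeds 2420.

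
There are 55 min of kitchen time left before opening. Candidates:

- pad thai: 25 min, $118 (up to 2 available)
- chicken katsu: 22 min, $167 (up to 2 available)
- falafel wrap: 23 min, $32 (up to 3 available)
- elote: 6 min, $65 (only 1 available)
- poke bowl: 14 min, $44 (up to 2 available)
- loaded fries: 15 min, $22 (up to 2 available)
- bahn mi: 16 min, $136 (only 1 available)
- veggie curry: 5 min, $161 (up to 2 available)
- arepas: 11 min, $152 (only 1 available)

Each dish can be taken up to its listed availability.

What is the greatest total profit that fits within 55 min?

706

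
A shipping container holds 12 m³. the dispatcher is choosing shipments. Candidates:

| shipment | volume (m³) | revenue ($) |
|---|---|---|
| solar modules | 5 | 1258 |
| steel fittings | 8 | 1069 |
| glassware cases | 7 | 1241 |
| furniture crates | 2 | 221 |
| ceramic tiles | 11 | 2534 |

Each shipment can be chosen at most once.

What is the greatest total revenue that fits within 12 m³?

2534

By revenue per m³: solar modules 251.60, ceramic tiles 230.36, glassware cases 177.29, steel fittings 133.62 lead.
A density-first pass picks solar modules + glassware cases — 2499 at 12 m³.
Dropping solar modules and glassware cases frees 12 m³; slotting in ceramic tiles (11 m³) lifts the total to 2534 at 11 m³.
Nothing else within 12 m³ beats 2534.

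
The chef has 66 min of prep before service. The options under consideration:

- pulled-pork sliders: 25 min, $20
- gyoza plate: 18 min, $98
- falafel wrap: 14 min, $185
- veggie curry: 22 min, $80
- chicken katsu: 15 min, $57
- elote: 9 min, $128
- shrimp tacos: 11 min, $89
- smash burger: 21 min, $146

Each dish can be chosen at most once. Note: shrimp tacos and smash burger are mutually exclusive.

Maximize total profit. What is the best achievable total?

557

By profit per min: elote 14.22, falafel wrap 13.21, shrimp tacos 8.09 lead.
Gyoza plate + falafel wrap + elote + smash burger uses 62 of the 66 min and totals 557.
That's the maximum — no feasible swap from here does better than 557.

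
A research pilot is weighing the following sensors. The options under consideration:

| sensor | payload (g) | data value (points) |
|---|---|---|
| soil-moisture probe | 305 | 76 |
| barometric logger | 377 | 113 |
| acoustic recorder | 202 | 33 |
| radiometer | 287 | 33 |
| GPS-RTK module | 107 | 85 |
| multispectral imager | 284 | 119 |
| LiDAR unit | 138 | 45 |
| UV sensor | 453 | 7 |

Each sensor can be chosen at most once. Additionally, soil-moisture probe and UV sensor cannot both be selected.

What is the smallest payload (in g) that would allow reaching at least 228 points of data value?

529

Need the lightest bundle worth ≥ 228.
GPS-RTK module + multispectral imager + LiDAR unit: 249 data value at 529 g.
Any bundle with less than 529 g falls short of 228.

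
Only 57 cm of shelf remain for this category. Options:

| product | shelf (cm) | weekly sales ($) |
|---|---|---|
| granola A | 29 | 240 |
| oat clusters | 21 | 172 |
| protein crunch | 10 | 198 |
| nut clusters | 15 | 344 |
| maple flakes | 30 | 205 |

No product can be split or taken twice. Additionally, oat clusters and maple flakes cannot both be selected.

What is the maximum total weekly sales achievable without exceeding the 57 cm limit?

782

By weekly sales per cm: nut clusters 22.93, protein crunch 19.80, granola A 8.28, oat clusters 8.19 lead.
Taking granola A + protein crunch + nut clusters: 54 cm used, 782 in weekly sales.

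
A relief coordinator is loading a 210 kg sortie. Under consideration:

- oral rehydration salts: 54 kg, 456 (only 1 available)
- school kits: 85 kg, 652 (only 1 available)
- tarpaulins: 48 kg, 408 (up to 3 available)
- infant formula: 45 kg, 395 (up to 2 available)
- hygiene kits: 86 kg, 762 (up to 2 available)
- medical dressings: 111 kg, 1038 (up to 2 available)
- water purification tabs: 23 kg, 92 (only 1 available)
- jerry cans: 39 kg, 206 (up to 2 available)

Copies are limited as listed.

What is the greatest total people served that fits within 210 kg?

1889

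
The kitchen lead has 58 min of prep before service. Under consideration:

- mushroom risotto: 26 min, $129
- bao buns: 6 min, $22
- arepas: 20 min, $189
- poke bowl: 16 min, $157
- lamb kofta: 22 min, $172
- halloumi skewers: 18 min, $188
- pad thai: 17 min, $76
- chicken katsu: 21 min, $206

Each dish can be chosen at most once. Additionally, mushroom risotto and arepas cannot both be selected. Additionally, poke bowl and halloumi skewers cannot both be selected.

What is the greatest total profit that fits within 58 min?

Arepas + poke bowl + chicken katsu uses 57 of the 58 min and totals 552.
Next best is arepas + poke bowl + lamb kofta at 518 (58 min) — short by 34.

552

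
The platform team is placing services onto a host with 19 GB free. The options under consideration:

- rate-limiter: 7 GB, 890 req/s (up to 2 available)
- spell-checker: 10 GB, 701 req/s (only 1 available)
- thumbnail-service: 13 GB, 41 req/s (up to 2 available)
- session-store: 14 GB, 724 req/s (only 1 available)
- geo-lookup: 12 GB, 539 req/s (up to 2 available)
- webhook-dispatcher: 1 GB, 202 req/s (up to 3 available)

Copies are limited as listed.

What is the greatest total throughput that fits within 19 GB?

2×rate-limiter + 3×webhook-dispatcher uses 17 of the 19 GB and totals 2386.
Nothing else within 19 GB beats 2386.

2386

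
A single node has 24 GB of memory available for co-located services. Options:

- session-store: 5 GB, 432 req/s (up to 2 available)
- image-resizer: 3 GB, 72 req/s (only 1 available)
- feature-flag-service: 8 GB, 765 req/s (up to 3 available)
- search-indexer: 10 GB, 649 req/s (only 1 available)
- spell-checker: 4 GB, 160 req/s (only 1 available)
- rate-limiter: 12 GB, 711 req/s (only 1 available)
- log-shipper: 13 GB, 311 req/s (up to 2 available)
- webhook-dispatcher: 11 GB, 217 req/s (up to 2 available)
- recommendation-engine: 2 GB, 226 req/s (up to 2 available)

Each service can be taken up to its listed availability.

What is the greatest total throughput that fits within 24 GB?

2295

A density-first pass picks 2×feature-flag-service + spell-checker + 2×recommendation-engine — 2142 at 24 GB.
Replace spell-checker and 2×recommendation-engine with feature-flag-service: the trade gains 153 net, giving 2295 at 24 GB.
Nothing else within 24 GB beats 2295.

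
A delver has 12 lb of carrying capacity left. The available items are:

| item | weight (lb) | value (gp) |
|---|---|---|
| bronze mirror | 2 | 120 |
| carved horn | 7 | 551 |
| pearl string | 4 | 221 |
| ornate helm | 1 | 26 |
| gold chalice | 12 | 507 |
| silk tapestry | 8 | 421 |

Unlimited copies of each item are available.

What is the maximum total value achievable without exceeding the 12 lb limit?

The ratio ordering already packs tightly: 2×bronze mirror + carved horn + ornate helm, 12 lb, 817.
Every other selection either busts 12 lb or fails to beat 817.

817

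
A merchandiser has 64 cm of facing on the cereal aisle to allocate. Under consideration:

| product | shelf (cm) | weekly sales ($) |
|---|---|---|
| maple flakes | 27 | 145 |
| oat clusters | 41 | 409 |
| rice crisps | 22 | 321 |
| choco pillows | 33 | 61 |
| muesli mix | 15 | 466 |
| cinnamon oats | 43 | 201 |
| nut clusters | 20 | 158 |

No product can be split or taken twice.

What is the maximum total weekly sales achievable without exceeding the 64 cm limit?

945

Rice crisps + muesli mix + nut clusters uses 57 of the 64 cm and totals 945.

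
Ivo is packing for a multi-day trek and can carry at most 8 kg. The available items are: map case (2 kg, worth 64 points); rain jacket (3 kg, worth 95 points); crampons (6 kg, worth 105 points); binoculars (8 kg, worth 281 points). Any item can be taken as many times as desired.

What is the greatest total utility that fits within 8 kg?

281

The ratio ordering already packs tightly: binoculars, 8 kg, 281.
No other feasible combination exceeds 281.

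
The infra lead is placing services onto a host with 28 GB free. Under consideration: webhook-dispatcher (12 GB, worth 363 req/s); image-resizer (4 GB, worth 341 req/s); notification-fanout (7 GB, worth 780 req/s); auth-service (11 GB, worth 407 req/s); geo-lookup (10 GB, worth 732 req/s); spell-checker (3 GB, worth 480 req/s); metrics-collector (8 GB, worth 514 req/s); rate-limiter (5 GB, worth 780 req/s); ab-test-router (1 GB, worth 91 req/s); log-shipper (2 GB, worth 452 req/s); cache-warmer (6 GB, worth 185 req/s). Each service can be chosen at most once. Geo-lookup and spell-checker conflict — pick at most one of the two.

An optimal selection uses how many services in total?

Optimal total is 3109.
One optimal bundle: image-resizer + notification-fanout + spell-checker + rate-limiter + ab-test-router + log-shipper + cache-warmer (28 GB).
Every optimal selection uses 7 services.

7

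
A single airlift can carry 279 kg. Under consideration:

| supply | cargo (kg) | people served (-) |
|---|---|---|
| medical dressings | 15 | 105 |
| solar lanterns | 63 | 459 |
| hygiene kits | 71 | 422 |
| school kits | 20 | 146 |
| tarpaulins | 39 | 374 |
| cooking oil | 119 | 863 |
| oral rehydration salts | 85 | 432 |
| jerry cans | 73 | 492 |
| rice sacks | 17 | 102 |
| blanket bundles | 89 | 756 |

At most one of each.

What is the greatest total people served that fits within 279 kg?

2200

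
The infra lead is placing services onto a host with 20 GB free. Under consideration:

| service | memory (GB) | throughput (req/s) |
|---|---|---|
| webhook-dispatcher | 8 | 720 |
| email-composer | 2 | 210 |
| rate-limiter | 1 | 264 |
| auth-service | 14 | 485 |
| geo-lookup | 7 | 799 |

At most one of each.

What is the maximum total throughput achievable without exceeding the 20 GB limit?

Density check — rate-limiter 264.00, geo-lookup 114.14, email-composer 105.00, webhook-dispatcher 90.00 are the best per GB.
Best packing: webhook-dispatcher + email-composer + rate-limiter + geo-lookup — 18 GB, 1993 total.
The spare 2 GB is too small for any remaining service, and no exchange beats 1993.

1993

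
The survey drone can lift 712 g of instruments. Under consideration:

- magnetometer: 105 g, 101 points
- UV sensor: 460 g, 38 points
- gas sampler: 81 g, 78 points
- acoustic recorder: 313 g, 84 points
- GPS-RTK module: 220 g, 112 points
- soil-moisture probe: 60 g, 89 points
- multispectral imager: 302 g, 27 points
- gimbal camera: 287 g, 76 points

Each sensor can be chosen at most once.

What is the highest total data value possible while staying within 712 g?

386

Greedy by ratio would take magnetometer + gas sampler + GPS-RTK module + soil-moisture probe: 466 g used, total 380.
The 81 g tied up in gas sampler is better spent on acoustic recorder — total rises to 386 (698 g).
The closest alternative, magnetometer + gas sampler + GPS-RTK module + soil-moisture probe, reaches only 380.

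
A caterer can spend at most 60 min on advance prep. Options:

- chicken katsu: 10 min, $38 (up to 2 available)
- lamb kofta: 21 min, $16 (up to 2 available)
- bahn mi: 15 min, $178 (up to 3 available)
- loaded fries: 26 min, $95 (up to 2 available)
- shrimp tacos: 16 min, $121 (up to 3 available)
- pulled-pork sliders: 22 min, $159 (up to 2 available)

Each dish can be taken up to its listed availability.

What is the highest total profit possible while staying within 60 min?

572

Best packing: chicken katsu + 3×bahn mi — 55 min, 572 total.
The spare 5 min is too small for any remaining dish, and no exchange beats 572.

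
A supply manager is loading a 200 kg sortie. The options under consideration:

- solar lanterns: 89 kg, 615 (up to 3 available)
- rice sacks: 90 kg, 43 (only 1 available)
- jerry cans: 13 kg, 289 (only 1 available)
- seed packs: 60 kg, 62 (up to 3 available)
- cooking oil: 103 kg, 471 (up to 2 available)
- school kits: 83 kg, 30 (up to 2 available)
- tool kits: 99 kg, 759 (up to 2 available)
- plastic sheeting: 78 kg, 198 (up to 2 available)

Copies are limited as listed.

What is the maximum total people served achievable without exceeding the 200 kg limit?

1519

Greedy by ratio would take jerry cans + tool kits + plastic sheeting: 190 kg used, total 1246.
The 177 kg tied up in tool kits and plastic sheeting is better spent on 2×solar lanterns — total rises to 1519 (191 kg).
Nothing else within 200 kg beats 1519.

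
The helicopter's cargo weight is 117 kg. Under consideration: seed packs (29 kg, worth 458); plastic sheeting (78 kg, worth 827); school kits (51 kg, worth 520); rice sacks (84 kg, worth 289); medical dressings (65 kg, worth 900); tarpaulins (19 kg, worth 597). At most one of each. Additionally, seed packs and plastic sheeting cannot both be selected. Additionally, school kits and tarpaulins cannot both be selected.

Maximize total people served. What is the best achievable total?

Seed packs + medical dressings + tarpaulins uses 113 of the 117 kg and totals 1955.
Next best is medical dressings + tarpaulins at 1497 (84 kg) — short by 458.

1955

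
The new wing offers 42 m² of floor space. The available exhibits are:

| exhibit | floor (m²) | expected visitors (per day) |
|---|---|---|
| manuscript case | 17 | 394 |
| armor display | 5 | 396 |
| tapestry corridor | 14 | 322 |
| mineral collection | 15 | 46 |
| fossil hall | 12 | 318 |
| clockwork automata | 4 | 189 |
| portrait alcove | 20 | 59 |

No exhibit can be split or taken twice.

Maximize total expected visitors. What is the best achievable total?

1301

A density-first pass picks manuscript case + armor display + fossil hall + clockwork automata — 1297 at 38 m².
Dropping fossil hall frees 12 m²; slotting in tapestry corridor (14 m²) lifts the total to 1301 at 40 m².
That's the maximum — no swap from here does better than 1301.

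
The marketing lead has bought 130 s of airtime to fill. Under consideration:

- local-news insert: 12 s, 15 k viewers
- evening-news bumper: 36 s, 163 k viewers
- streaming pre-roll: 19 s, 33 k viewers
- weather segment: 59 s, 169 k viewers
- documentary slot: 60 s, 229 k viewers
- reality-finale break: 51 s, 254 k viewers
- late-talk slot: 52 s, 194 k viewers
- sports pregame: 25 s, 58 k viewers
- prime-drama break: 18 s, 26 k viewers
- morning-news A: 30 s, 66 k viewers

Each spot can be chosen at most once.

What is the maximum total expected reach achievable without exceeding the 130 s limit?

516

Greedy by ratio would take evening-news bumper + reality-finale break + sports pregame + prime-drama break: 130 s used, total 501.
But streaming pre-roll + documentary slot + reality-finale break fits in 130 s and reaches 516.
Next best is documentary slot + reality-finale break + prime-drama break at 509 (129 s) — short by 7.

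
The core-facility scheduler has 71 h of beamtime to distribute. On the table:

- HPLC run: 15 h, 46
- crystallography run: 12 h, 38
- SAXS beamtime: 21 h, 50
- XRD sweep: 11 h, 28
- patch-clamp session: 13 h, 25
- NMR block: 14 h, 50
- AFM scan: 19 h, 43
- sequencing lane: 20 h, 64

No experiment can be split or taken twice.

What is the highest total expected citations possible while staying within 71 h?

210

Taking the top-ratio experiments first gives HPLC run + crystallography run + NMR block + sequencing lane for 198 (61 h).
Dropping crystallography run frees 12 h; slotting in SAXS beamtime (21 h) lifts the total to 210 at 70 h.
Nothing else within 71 h beats 210.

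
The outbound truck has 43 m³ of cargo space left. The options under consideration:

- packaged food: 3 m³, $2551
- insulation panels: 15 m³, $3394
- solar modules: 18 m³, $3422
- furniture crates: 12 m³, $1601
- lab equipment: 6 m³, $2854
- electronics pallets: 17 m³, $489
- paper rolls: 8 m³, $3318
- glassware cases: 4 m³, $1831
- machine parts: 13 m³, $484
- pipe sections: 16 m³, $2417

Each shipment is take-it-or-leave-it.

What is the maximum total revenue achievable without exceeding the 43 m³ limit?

13976

Filling by ratio: packaged food + insulation panels + lab equipment + paper rolls + glassware cases for 13948, with 7 m³ left unused.
Dropping insulation panels frees 15 m³; slotting in solar modules (18 m³) lifts the total to 13976 at 39 m³.
Next best is packaged food + insulation panels + lab equipment + paper rolls + glassware cases at 13948 (36 m³) — short by 28.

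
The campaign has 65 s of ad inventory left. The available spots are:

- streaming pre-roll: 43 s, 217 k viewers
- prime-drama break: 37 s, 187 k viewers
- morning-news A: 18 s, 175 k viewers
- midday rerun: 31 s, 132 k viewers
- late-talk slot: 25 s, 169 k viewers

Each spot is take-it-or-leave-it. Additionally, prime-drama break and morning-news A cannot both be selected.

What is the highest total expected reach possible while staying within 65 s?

392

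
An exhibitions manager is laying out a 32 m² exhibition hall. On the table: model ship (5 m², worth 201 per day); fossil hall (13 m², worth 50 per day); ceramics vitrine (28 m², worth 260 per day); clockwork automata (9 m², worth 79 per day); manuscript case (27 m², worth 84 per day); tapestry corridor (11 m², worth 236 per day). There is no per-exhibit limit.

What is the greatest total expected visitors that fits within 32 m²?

Ranking by ratio (expected visitors/m²): model ship 40.20, tapestry corridor 21.45, ceramics vitrine 9.29.
The ratio ordering already packs tightly: 6×model ship, 30 m², 1206.
No other feasible combination exceeds 1206.

1206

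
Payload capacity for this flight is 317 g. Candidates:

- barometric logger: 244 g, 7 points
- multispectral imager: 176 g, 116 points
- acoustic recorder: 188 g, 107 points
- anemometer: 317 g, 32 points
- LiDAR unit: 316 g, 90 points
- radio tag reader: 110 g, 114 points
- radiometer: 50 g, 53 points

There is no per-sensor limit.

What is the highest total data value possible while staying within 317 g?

326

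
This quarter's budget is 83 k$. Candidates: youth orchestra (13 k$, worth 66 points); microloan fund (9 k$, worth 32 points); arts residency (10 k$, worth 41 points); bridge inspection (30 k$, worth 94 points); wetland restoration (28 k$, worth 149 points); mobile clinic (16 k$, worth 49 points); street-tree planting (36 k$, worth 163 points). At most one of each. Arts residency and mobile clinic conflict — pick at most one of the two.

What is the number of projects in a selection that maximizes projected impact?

4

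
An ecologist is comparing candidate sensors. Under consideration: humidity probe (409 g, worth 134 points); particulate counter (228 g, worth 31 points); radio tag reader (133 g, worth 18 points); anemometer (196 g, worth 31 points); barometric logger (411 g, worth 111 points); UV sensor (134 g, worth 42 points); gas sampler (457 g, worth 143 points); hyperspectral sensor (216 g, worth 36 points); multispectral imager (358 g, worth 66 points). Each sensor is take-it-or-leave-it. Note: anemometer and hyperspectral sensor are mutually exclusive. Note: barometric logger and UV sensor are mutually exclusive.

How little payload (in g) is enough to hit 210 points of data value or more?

759

Need the lightest bundle worth ≥ 210.
Taking humidity probe + UV sensor + hyperspectral sensor gives 212 (≥ 210) for 759 g.
No combination under 759 g hits 210.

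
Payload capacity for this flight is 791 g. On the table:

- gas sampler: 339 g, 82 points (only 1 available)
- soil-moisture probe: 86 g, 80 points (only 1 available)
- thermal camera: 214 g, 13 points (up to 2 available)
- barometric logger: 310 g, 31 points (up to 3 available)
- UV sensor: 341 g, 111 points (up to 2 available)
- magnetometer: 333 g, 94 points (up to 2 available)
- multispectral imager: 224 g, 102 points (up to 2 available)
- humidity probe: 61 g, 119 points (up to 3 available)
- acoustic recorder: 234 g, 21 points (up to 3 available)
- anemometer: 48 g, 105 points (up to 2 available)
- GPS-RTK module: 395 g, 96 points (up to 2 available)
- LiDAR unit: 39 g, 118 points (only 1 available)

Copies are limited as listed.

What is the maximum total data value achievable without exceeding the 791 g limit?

Taking the top-ratio sensors first gives soil-moisture probe + multispectral imager + 3×humidity probe + 2×anemometer + LiDAR unit for 867 (628 g).
Dropping soil-moisture probe frees 86 g; slotting in multispectral imager (224 g) lifts the total to 889 at 766 g.
That's the maximum — no swap from here does better than 889.

889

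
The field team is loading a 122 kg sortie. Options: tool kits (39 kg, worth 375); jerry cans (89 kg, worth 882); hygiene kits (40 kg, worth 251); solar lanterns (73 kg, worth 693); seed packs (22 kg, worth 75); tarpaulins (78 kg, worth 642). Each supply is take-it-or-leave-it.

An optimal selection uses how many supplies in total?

2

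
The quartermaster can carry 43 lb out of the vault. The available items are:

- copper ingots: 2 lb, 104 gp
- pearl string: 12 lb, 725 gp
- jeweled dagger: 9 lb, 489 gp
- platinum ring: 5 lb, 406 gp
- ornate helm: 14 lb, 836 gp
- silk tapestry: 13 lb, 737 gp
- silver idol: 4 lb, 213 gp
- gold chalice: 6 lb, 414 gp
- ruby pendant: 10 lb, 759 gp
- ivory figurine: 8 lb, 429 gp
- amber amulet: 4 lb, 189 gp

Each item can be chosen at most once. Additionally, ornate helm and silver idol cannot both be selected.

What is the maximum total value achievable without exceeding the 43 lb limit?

2844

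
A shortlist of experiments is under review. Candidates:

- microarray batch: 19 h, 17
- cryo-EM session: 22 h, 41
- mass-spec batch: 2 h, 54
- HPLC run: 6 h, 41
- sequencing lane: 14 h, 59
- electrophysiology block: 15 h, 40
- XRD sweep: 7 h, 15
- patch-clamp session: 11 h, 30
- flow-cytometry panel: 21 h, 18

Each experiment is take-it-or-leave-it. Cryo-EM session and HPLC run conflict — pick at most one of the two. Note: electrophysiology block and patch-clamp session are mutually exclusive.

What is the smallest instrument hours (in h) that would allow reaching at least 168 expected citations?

29

Need the lightest bundle worth ≥ 168.
mass-spec batch + HPLC run + sequencing lane + XRD sweep reaches 169 using 29 h.
Below 29 h the best achievable stays under 168.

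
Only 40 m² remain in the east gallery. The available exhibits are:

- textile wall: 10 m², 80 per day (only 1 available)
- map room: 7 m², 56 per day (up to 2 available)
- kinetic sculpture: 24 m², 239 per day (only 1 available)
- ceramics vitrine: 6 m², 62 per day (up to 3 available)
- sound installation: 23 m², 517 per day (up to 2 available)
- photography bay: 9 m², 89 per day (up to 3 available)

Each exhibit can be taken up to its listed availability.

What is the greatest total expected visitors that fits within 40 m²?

By expected visitors per m²: sound installation 22.48, ceramics vitrine 10.33, kinetic sculpture 9.96 lead.
Taking the top-ratio exhibits first gives 2×ceramics vitrine + sound installation for 641 (35 m²).
Dropping ceramics vitrine frees 6 m²; slotting in photography bay (9 m²) lifts the total to 668 at 38 m².
Every other selection either busts 40 m² or exceeds an availability limit or fails to beat 668.

668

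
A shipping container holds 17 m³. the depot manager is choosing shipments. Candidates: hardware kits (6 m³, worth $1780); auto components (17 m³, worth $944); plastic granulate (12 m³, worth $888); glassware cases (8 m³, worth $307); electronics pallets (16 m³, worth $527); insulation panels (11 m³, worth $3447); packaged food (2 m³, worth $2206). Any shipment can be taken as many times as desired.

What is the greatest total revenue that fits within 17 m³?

Best packing: 8×packaged food — 16 m³, 17648 total.
Every other selection either busts 17 m³ or fails to beat 17648.

17648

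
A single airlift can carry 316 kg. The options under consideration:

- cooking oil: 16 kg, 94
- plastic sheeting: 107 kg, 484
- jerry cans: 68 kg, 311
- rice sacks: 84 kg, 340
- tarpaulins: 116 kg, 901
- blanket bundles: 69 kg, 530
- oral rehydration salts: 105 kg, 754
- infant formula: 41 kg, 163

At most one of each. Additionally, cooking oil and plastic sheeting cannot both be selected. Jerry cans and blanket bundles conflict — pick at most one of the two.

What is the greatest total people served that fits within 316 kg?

Cooking oil + tarpaulins + blanket bundles + oral rehydration salts uses 306 of the 316 kg and totals 2279.
That's the maximum — no feasible swap from here does better than 2279.

2279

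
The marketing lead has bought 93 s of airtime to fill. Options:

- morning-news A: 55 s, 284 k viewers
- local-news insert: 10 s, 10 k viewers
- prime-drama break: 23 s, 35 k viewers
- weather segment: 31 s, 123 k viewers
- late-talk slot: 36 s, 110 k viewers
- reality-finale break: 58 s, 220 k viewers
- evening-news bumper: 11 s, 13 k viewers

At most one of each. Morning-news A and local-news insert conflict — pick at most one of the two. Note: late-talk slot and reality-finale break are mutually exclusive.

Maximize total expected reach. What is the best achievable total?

407

Ranking by ratio (expected reach/s): morning-news A 5.16, weather segment 3.97, reality-finale break 3.79, late-talk slot 3.06.
The ratio ordering already packs tightly: morning-news A + weather segment, 86 s, 407.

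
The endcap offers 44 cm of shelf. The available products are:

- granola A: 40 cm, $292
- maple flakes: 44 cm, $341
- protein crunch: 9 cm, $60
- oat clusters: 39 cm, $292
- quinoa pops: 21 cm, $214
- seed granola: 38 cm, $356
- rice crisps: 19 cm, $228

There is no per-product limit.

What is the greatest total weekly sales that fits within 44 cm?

456

By weekly sales per cm: rice crisps 12.00, quinoa pops 10.19, seed granola 9.37 lead.
The ratio ordering already packs tightly: 2×rice crisps, 38 cm, 456.
That's the maximum — no swap from here does better than 456.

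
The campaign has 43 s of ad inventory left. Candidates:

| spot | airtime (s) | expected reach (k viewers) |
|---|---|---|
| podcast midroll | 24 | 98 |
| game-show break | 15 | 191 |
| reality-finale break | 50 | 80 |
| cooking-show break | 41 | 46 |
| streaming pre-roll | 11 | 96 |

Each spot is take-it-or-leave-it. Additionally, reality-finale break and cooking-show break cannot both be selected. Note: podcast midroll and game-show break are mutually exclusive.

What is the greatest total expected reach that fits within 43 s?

287

Taking game-show break + streaming pre-roll: 26 s used, 287 in expected reach.
Next best is podcast midroll + streaming pre-roll at 194 (35 s) — short by 93.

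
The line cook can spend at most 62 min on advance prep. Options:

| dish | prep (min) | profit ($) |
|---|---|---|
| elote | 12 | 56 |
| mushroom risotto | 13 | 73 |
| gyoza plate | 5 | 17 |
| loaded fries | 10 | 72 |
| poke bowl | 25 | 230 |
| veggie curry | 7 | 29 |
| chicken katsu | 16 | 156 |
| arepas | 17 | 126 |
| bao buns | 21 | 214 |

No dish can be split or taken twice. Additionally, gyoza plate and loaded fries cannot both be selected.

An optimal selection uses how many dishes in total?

3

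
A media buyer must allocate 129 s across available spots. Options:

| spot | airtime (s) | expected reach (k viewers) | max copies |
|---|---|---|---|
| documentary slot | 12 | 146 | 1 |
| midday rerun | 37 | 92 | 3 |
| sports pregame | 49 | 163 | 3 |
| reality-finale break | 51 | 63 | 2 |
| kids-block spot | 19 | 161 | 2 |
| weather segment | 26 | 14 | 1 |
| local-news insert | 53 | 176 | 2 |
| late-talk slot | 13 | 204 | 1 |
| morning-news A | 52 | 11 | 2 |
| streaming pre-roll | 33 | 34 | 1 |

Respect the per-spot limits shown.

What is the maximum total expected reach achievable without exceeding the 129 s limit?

848

Taking the top-ratio spots first gives documentary slot + sports pregame + 2×kids-block spot + late-talk slot for 835 (112 s).
The 49 s tied up in sports pregame is better spent on local-news insert — total rises to 848 (116 s).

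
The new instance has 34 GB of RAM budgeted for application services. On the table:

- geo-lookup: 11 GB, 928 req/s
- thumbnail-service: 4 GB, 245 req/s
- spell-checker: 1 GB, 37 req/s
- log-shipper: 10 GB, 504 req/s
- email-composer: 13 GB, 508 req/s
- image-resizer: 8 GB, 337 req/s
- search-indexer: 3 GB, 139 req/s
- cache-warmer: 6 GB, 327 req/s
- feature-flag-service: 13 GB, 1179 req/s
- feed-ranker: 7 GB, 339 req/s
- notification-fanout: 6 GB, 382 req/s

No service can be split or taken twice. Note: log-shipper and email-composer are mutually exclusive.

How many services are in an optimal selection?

Best achievable throughput is 2734.
geo-lookup + thumbnail-service + feature-flag-service + notification-fanout hits 2734 at 34 GB.
Every optimal selection uses 4 services.

4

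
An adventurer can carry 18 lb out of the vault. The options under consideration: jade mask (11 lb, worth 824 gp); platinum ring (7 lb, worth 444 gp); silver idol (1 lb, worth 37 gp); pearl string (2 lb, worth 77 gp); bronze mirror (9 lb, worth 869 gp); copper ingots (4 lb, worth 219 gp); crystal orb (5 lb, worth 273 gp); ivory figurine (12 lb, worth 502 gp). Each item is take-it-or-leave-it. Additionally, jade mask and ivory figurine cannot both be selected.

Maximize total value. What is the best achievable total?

1390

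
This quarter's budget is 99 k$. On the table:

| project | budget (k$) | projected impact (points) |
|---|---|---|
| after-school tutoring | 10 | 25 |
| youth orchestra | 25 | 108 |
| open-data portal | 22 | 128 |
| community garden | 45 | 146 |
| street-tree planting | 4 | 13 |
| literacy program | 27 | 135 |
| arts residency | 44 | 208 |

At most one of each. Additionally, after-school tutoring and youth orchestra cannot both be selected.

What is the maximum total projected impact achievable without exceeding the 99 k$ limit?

The ratio ordering already packs tightly: open-data portal + street-tree planting + literacy program + arts residency, 97 k$, 484.
An exhaustive check of the 128 subsets confirms 484.

484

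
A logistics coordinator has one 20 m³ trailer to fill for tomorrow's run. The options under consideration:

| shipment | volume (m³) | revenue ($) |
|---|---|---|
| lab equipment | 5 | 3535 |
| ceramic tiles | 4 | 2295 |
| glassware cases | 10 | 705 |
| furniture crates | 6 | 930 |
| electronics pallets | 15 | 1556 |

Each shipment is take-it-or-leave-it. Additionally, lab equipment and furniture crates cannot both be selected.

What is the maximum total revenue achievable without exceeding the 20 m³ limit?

6535

By revenue per m³: lab equipment 707.00, ceramic tiles 573.75, furniture crates 155.00 lead.
Taking lab equipment + ceramic tiles + glassware cases: 19 m³ used, 6535 in revenue.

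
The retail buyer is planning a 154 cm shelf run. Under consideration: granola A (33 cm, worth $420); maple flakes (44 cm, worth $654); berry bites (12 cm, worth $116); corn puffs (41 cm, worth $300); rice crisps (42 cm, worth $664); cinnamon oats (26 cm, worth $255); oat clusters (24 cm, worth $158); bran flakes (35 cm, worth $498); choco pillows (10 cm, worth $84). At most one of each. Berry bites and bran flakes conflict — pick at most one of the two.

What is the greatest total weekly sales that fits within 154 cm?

2236

The ratio ordering already packs tightly: granola A + maple flakes + rice crisps + bran flakes, 154 cm, 2236.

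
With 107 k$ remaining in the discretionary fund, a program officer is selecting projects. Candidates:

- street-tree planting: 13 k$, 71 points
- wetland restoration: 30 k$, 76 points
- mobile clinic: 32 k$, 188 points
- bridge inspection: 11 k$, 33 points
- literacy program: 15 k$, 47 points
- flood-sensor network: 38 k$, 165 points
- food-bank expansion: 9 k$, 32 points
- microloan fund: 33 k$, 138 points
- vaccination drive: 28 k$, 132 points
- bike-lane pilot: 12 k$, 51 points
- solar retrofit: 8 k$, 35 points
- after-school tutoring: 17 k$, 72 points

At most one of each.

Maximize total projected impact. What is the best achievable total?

530

Filling by ratio: street-tree planting + mobile clinic + food-bank expansion + vaccination drive + bike-lane pilot + solar retrofit for 509, with 5 k$ left unused.
Dropping bike-lane pilot frees 12 k$; slotting in after-school tutoring (17 k$) lifts the total to 530 at 107 k$.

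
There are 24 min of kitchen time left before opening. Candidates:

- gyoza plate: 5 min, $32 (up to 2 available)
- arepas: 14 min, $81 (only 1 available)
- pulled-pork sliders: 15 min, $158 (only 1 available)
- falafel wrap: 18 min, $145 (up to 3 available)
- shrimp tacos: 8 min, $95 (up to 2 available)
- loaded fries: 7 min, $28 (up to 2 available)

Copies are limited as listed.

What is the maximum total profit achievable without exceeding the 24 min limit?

A density-first pass picks gyoza plate + 2×shrimp tacos — 222 at 21 min.
Dropping gyoza plate and shrimp tacos frees 13 min; slotting in pulled-pork sliders (15 min) lifts the total to 253 at 23 min.
That's the maximum — no swap from here does better than 253.

253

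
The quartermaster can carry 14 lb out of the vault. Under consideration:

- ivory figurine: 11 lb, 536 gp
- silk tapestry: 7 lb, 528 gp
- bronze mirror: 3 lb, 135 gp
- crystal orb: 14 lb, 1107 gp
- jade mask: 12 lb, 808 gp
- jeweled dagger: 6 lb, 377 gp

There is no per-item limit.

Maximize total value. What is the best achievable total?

Taking crystal orb: 14 lb used, 1107 in value.

1107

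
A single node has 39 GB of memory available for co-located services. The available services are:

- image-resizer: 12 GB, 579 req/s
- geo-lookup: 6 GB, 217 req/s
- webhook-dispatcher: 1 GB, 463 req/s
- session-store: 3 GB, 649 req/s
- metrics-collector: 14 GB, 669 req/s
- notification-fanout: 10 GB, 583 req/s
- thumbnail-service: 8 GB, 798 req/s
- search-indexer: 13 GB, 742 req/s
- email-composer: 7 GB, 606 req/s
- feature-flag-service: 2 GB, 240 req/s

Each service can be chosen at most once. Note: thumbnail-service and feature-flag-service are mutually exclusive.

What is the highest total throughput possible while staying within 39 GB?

3475

By throughput per GB: webhook-dispatcher 463.00, session-store 216.33, feature-flag-service 120.00, thumbnail-service 99.75 lead.
Taking geo-lookup + webhook-dispatcher + session-store + thumbnail-service + search-indexer + email-composer: 38 GB used, 3475 in throughput.
The spare 1 GB is too small for any remaining service, and no feasible exchange beats 3475.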